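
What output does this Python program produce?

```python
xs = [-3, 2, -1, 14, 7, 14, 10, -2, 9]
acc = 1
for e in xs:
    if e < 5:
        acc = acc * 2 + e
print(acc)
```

e=-3: <5, acc = 1*2+(-3) = -1
e=2: <5, acc = (-1)*2+2 = 0
e=-1: <5, acc = 0*2+(-1) = -1
e=14: not <5
e=7: not <5
e=14: not <5
e=10: not <5
e=-2: <5, acc = (-1)*2+(-2) = -4
e=9: not <5

-4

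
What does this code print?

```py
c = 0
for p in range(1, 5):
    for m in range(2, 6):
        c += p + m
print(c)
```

p=1,m=2: c = 0+3 = 3
p=1,m=3: c = 3+4 = 7
p=1,m=4: c = 7+5 = 12
p=1,m=5: c = 12+6 = 18
p=2,m=2: c = 18+4 = 22
p=2,m=3: c = 22+5 = 27
p=2,m=4: c = 27+6 = 33
p=2,m=5: c = 33+7 = 40
p=3,m=2: c = 40+5 = 45
p=3,m=3: c = 45+6 = 51
p=3,m=4: c = 51+7 = 58
p=3,m=5: c = 58+8 = 66
p=4,m=2: c = 66+6 = 72
p=4,m=3: c = 72+7 = 79
p=4,m=4: c = 79+8 = 87
p=4,m=5: c = 87+9 = 96

96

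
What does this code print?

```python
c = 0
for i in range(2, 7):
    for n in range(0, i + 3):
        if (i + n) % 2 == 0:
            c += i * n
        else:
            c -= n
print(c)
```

i=2,n=0: even sum, c = 0+0 = 0
i=2,n=1: odd sum, c = 0-1 = -1
i=2,n=2: even sum, c = (-1)+4 = 3
i=2,n=3: odd sum, c = 3-3 = 0
i=2,n=4: even sum, c = 0+8 = 8
i=3,n=0: odd sum, c = 8-0 = 8
i=3,n=1: even sum, c = 8+3 = 11
i=3,n=2: odd sum, c = 11-2 = 9
i=3,n=3: even sum, c = 9+9 = 18
i=3,n=4: odd sum, c = 18-4 = 14
i=3,n=5: even sum, c = 14+15 = 29
i=4,n=0: even sum, c = 29+0 = 29
i=4,n=1: odd sum, c = 29-1 = 28
i=4,n=2: even sum, c = 28+8 = 36
i=4,n=3: odd sum, c = 36-3 = 33
i=4,n=4: even sum, c = 33+16 = 49
i=4,n=5: odd sum, c = 49-5 = 44
i=4,n=6: even sum, c = 44+24 = 68
i=5,n=0: odd sum, c = 68-0 = 68
i=5,n=1: even sum, c = 68+5 = 73
i=5,n=2: odd sum, c = 73-2 = 71
i=5,n=3: even sum, c = 71+15 = 86
i=5,n=4: odd sum, c = 86-4 = 82
i=5,n=5: even sum, c = 82+25 = 107
i=5,n=6: odd sum, c = 107-6 = 101
i=5,n=7: even sum, c = 101+35 = 136
i=6,n=0: even sum, c = 136+0 = 136
i=6,n=1: odd sum, c = 136-1 = 135
i=6,n=2: even sum, c = 135+12 = 147
i=6,n=3: odd sum, c = 147-3 = 144
i=6,n=4: even sum, c = 144+24 = 168
i=6,n=5: odd sum, c = 168-5 = 163
i=6,n=6: even sum, c = 163+36 = 199
i=6,n=7: odd sum, c = 199-7 = 192
i=6,n=8: even sum, c = 192+48 = 240

240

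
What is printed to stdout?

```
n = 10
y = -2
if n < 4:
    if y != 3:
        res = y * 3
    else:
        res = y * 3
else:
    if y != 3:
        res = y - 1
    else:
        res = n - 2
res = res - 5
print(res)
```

-8

n=10, y=-2
n < 4 is False; y != 3 is True
→ res = y - 1 = -3
res = (-3)-5 = -8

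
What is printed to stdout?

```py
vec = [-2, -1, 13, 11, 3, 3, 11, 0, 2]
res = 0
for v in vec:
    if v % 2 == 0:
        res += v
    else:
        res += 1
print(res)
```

v=-2: even, res = 0+(-2) = -2
v=-1: not even, res = (-2)+1 = -1
v=13: not even, res = (-1)+1 = 0
v=11: not even, res = 0+1 = 1
v=3: not even, res = 1+1 = 2
v=3: not even, res = 2+1 = 3
v=11: not even, res = 3+1 = 4
v=0: even, res = 4+0 = 4
v=2: even, res = 4+2 = 6

6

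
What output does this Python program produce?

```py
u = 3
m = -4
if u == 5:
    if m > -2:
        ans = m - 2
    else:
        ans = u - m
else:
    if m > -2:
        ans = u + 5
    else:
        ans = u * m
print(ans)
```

-12

u=3, m=-4
u == 5 is False; m > -2 is False
→ ans = u * m = -12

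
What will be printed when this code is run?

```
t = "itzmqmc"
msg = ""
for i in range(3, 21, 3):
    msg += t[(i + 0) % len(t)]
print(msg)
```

i=3: add t[3]='m' → 'm'
i=6: add t[6]='c' → 'mc'
i=9: add t[2]='z' → 'mcz'
i=12: add t[5]='m' → 'mczm'
i=15: add t[1]='t' → 'mczmt'
i=18: add t[4]='q' → 'mczmtq'

mczmtq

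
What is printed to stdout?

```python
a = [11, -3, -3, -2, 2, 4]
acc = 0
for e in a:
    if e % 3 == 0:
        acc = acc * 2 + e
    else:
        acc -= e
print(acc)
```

-57

e=11: not %3==0, acc = 0-11 = -11
e=-3: %3==0, acc = (-11)*2+(-3) = -25
e=-3: %3==0, acc = (-25)*2+(-3) = -53
e=-2: not %3==0, acc = (-53)-(-2) = -51
e=2: not %3==0, acc = (-51)-2 = -53
e=4: not %3==0, acc = (-53)-4 = -57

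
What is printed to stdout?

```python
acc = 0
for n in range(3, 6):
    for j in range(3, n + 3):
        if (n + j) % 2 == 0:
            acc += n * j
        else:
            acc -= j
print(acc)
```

n=3,j=3: even sum, acc = 0+9 = 9
n=3,j=4: odd sum, acc = 9-4 = 5
n=3,j=5: even sum, acc = 5+15 = 20
n=4,j=3: odd sum, acc = 20-3 = 17
n=4,j=4: even sum, acc = 17+16 = 33
n=4,j=5: odd sum, acc = 33-5 = 28
n=4,j=6: even sum, acc = 28+24 = 52
n=5,j=3: even sum, acc = 52+15 = 67
n=5,j=4: odd sum, acc = 67-4 = 63
n=5,j=5: even sum, acc = 63+25 = 88
n=5,j=6: odd sum, acc = 88-6 = 82
n=5,j=7: even sum, acc = 82+35 = 117

117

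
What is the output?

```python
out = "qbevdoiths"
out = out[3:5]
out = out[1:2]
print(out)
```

slice [3:5] → 'vd'
slice [1:2] → 'd'

d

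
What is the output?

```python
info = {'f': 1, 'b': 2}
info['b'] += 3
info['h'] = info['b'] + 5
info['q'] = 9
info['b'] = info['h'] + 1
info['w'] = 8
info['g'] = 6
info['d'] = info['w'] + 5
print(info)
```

info['b'] = 2+3 = 5 → {'f': 1, 'b': 5}
info['h'] = info['b']+5 = 10 → {'f': 1, 'b': 5, 'h': 10}
info['q'] = 9 → {'f': 1, 'b': 5, 'h': 10, 'q': 9}
info['b'] = info['h']+1 = 11 → {'f': 1, 'b': 11, 'h': 10, 'q': 9}
info['w'] = 8 → {'f': 1, 'b': 11, 'h': 10, 'q': 9, 'w': 8}
info['g'] = 6 → {'f': 1, 'b': 11, 'h': 10, 'q': 9, 'w': 8, 'g': 6}
info['d'] = info['w']+5 = 13 → {'f': 1, 'b': 11, 'h': 10, 'q': 9, 'w': 8, 'g': 6, 'd': 13}

{'f': 1, 'b': 11, 'h': 10, 'q': 9, 'w': 8, 'g': 6, 'd': 13}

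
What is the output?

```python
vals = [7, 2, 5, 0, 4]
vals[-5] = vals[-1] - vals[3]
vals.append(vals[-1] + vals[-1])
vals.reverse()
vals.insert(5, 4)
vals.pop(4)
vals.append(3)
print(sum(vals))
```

28

vals[-5] = vals[-1]-vals[3] = 4-0 = 4 → [4, 2, 5, 0, 4]
append vals[-1]+vals[-1] = 4+4 = 8 → [4, 2, 5, 0, 4, 8]
reverse → [8, 4, 0, 5, 2, 4]
insert 4 at 5 → [8, 4, 0, 5, 2, 4, 4]
pop(4) removes 2 → [8, 4, 0, 5, 4, 4]
append 3 → [8, 4, 0, 5, 4, 4, 3]
sum = 28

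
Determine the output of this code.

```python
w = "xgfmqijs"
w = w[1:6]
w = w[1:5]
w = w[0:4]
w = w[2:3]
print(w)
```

slice [1:6] → 'gfmqi'
slice [1:5] → 'fmqi'
slice [0:4] → 'fmqi'
slice [2:3] → 'q'

q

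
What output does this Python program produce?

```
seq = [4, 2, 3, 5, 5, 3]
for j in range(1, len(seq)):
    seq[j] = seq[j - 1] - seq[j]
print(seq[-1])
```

-14

j=1: seq[1] = 4-2 = 2 → [4, 2, 3, 5, 5, 3]
j=2: seq[2] = 2-3 = -1 → [4, 2, -1, 5, 5, 3]
j=3: seq[3] = (-1)-5 = -6 → [4, 2, -1, -6, 5, 3]
j=4: seq[4] = (-6)-5 = -11 → [4, 2, -1, -6, -11, 3]
j=5: seq[5] = (-11)-3 = -14 → [4, 2, -1, -6, -11, -14]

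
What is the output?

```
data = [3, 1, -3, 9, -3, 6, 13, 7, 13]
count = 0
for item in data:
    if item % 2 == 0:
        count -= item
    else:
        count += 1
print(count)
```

2

item=3: not even, count = 0+1 = 1
item=1: not even, count = 1+1 = 2
item=-3: not even, count = 2+1 = 3
item=9: not even, count = 3+1 = 4
item=-3: not even, count = 4+1 = 5
item=6: even, count = 5-6 = -1
item=13: not even, count = (-1)+1 = 0
item=7: not even, count = 0+1 = 1
item=13: not even, count = 1+1 = 2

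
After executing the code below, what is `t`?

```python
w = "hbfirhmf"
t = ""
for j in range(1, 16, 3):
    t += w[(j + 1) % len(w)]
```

j=1: add w[2]='f' → 'f'
j=4: add w[5]='h' → 'fh'
j=7: add w[0]='h' → 'fhh'
j=10: add w[3]='i' → 'fhhi'
j=13: add w[6]='m' → 'fhhim'

'fhhim'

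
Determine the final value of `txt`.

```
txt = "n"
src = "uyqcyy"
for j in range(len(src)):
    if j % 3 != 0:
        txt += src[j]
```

j=0: skip
j=1: add 'y' → 'ny'
j=2: add 'q' → 'nyq'
j=3: skip
j=4: add 'y' → 'nyqy'
j=5: add 'y' → 'nyqyy'

'nyqyy'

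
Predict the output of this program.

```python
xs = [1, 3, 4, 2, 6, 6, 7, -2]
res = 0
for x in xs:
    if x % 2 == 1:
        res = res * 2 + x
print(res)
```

17

x=1: odd, res = 0*2+1 = 1
x=3: odd, res = 1*2+3 = 5
x=4: not odd
x=2: not odd
x=6: not odd
x=6: not odd
x=7: odd, res = 5*2+7 = 17
x=-2: not odd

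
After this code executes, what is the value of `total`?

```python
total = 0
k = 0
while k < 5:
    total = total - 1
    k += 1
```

k=0: total = 0-1 = -1
k=1: total = (-1)-1 = -2
k=2: total = (-2)-1 = -3
k=3: total = (-3)-1 = -4
k=4: total = (-4)-1 = -5

-5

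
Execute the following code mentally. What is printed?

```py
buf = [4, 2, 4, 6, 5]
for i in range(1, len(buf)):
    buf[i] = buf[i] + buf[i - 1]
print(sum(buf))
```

i=1: buf[1] = 2+4 = 6 → [4, 6, 4, 6, 5]
i=2: buf[2] = 4+6 = 10 → [4, 6, 10, 6, 5]
i=3: buf[3] = 6+10 = 16 → [4, 6, 10, 16, 5]
i=4: buf[4] = 5+16 = 21 → [4, 6, 10, 16, 21]
sum = 57

57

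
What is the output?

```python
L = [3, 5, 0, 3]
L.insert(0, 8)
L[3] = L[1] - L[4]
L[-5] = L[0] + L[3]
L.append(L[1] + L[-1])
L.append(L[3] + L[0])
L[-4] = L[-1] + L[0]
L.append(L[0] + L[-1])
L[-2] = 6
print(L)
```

[8, 3, 5, 16, 3, 6, 6, 16]

insert 8 at 0 → [8, 3, 5, 0, 3]
L[3] = L[1]-L[4] = 3-3 = 0 → [8, 3, 5, 0, 3]
L[-5] = L[0]+L[3] = 8+0 = 8 → [8, 3, 5, 0, 3]
append L[1]+L[-1] = 3+3 = 6 → [8, 3, 5, 0, 3, 6]
append L[3]+L[0] = 0+8 = 8 → [8, 3, 5, 0, 3, 6, 8]
L[-4] = L[-1]+L[0] = 8+8 = 16 → [8, 3, 5, 16, 3, 6, 8]
append L[0]+L[-1] = 8+8 = 16 → [8, 3, 5, 16, 3, 6, 8, 16]
L[-2] = 6 → [8, 3, 5, 16, 3, 6, 6, 16]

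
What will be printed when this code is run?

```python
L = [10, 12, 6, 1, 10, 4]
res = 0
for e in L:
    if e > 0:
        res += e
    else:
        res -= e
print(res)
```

43

e=10: >0, res = 0+10 = 10
e=12: >0, res = 10+12 = 22
e=6: >0, res = 22+6 = 28
e=1: >0, res = 28+1 = 29
e=10: >0, res = 29+10 = 39
e=4: >0, res = 39+4 = 43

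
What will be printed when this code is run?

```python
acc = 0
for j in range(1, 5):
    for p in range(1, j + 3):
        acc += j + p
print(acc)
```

j=1,p=1: acc = 0+2 = 2
j=1,p=2: acc = 2+3 = 5
j=1,p=3: acc = 5+4 = 9
j=2,p=1: acc = 9+3 = 12
j=2,p=2: acc = 12+4 = 16
j=2,p=3: acc = 16+5 = 21
j=2,p=4: acc = 21+6 = 27
j=3,p=1: acc = 27+4 = 31
j=3,p=2: acc = 31+5 = 36
j=3,p=3: acc = 36+6 = 42
j=3,p=4: acc = 42+7 = 49
j=3,p=5: acc = 49+8 = 57
j=4,p=1: acc = 57+5 = 62
j=4,p=2: acc = 62+6 = 68
j=4,p=3: acc = 68+7 = 75
j=4,p=4: acc = 75+8 = 83
j=4,p=5: acc = 83+9 = 92
j=4,p=6: acc = 92+10 = 102

102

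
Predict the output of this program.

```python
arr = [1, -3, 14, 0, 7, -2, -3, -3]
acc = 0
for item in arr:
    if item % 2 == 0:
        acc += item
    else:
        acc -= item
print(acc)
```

item=1: not even, acc = 0-1 = -1
item=-3: not even, acc = (-1)-(-3) = 2
item=14: even, acc = 2+14 = 16
item=0: even, acc = 16+0 = 16
item=7: not even, acc = 16-7 = 9
item=-2: even, acc = 9+(-2) = 7
item=-3: not even, acc = 7-(-3) = 10
item=-3: not even, acc = 10-(-3) = 13

13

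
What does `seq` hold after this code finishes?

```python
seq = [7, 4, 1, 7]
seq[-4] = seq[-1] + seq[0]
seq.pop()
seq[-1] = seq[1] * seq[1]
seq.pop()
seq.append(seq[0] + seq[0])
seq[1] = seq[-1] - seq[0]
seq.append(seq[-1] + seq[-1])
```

seq[-4] = seq[-1]+seq[0] = 7+7 = 14 → [14, 4, 1, 7]
pop() removes 7 → [14, 4, 1]
seq[-1] = seq[1]*seq[1] = 4*4 = 16 → [14, 4, 16]
pop() removes 16 → [14, 4]
append seq[0]+seq[0] = 14+14 = 28 → [14, 4, 28]
seq[1] = seq[-1]-seq[0] = 28-14 = 14 → [14, 14, 28]
append seq[-1]+seq[-1] = 28+28 = 56 → [14, 14, 28, 56]

[14, 14, 28, 56]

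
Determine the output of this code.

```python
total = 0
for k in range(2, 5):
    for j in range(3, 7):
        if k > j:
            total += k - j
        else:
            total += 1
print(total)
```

k=2,j=3: not 2>3, total = 0+1 = 1
k=2,j=4: not 2>4, total = 1+1 = 2
k=2,j=5: not 2>5, total = 2+1 = 3
k=2,j=6: not 2>6, total = 3+1 = 4
k=3,j=3: not 3>3, total = 4+1 = 5
k=3,j=4: not 3>4, total = 5+1 = 6
k=3,j=5: not 3>5, total = 6+1 = 7
k=3,j=6: not 3>6, total = 7+1 = 8
k=4,j=3: 4>3, total = 8+1 = 9
k=4,j=4: not 4>4, total = 9+1 = 10
k=4,j=5: not 4>5, total = 10+1 = 11
k=4,j=6: not 4>6, total = 11+1 = 12

12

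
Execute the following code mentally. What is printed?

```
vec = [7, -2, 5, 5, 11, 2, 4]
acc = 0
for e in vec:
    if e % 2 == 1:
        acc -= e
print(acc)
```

-28

e=7: odd, acc = 0-7 = -7
e=-2: not odd
e=5: odd, acc = (-7)-5 = -12
e=5: odd, acc = (-12)-5 = -17
e=11: odd, acc = (-17)-11 = -28
e=2: not odd
e=4: not odd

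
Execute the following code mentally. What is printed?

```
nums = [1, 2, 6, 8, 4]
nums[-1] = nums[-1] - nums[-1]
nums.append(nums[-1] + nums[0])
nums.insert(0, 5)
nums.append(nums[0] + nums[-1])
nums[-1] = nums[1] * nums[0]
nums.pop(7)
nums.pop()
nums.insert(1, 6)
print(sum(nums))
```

nums[-1] = nums[-1]-nums[-1] = 4-4 = 0 → [1, 2, 6, 8, 0]
append nums[-1]+nums[0] = 0+1 = 1 → [1, 2, 6, 8, 0, 1]
insert 5 at 0 → [5, 1, 2, 6, 8, 0, 1]
append nums[0]+nums[-1] = 5+1 = 6 → [5, 1, 2, 6, 8, 0, 1, 6]
nums[-1] = nums[1]*nums[0] = 1*5 = 5 → [5, 1, 2, 6, 8, 0, 1, 5]
pop(7) removes 5 → [5, 1, 2, 6, 8, 0, 1]
pop() removes 1 → [5, 1, 2, 6, 8, 0]
insert 6 at 1 → [5, 6, 1, 2, 6, 8, 0]
sum = 28

28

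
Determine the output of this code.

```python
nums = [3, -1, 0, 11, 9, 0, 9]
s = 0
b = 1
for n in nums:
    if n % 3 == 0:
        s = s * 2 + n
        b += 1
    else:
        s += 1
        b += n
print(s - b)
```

n=3: %3==0, s = 0*2+3 = 3; b=2
n=-1: not %3==0, s = 3+1 = 4; b=1
n=0: %3==0, s = 4*2+0 = 8; b=2
n=11: not %3==0, s = 8+1 = 9; b=13
n=9: %3==0, s = 9*2+9 = 27; b=14
n=0: %3==0, s = 27*2+0 = 54; b=15
n=9: %3==0, s = 54*2+9 = 117; b=16
s-b = 117-16 = 101

101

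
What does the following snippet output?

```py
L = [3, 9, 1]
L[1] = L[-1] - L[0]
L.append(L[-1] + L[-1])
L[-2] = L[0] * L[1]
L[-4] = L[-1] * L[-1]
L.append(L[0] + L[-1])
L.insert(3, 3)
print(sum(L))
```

L[1] = L[-1]-L[0] = 1-3 = -2 → [3, -2, 1]
append L[-1]+L[-1] = 1+1 = 2 → [3, -2, 1, 2]
L[-2] = L[0]*L[1] = 3*(-2) = -6 → [3, -2, -6, 2]
L[-4] = L[-1]*L[-1] = 2*2 = 4 → [4, -2, -6, 2]
append L[0]+L[-1] = 4+2 = 6 → [4, -2, -6, 2, 6]
insert 3 at 3 → [4, -2, -6, 3, 2, 6]
sum = 7

7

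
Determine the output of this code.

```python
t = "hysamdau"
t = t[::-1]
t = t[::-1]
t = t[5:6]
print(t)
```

d

reverse → 'uadmasyh'
reverse → 'hysamdau'
slice [5:6] → 'd'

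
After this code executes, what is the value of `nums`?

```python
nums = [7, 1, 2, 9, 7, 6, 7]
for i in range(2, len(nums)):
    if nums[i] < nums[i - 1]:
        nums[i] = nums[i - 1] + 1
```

i=2: 2>=1, unchanged → [7, 1, 2, 9, 7, 6, 7]
i=3: 9>=2, unchanged → [7, 1, 2, 9, 7, 6, 7]
i=4: 7<9, nums[4] = 9+1 = 10 → [7, 1, 2, 9, 10, 6, 7]
i=5: 6<10, nums[5] = 10+1 = 11 → [7, 1, 2, 9, 10, 11, 7]
i=6: 7<11, nums[6] = 11+1 = 12 → [7, 1, 2, 9, 10, 11, 12]

[7, 1, 2, 9, 10, 11, 12]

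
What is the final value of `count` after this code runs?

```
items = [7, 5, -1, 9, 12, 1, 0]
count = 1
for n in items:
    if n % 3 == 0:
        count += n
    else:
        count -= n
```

10

n=7: not %3==0, count = 1-7 = -6
n=5: not %3==0, count = (-6)-5 = -11
n=-1: not %3==0, count = (-11)-(-1) = -10
n=9: %3==0, count = (-10)+9 = -1
n=12: %3==0, count = (-1)+12 = 11
n=1: not %3==0, count = 11-1 = 10
n=0: %3==0, count = 10+0 = 10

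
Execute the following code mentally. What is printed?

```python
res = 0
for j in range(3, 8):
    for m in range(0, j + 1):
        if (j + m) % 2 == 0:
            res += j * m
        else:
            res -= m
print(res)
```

j=3,m=0: odd sum, res = 0-0 = 0
j=3,m=1: even sum, res = 0+3 = 3
j=3,m=2: odd sum, res = 3-2 = 1
j=3,m=3: even sum, res = 1+9 = 10
j=4,m=0: even sum, res = 10+0 = 10
j=4,m=1: odd sum, res = 10-1 = 9
j=4,m=2: even sum, res = 9+8 = 17
j=4,m=3: odd sum, res = 17-3 = 14
j=4,m=4: even sum, res = 14+16 = 30
j=5,m=0: odd sum, res = 30-0 = 30
j=5,m=1: even sum, res = 30+5 = 35
j=5,m=2: odd sum, res = 35-2 = 33
j=5,m=3: even sum, res = 33+15 = 48
j=5,m=4: odd sum, res = 48-4 = 44
j=5,m=5: even sum, res = 44+25 = 69
j=6,m=0: even sum, res = 69+0 = 69
j=6,m=1: odd sum, res = 69-1 = 68
j=6,m=2: even sum, res = 68+12 = 80
j=6,m=3: odd sum, res = 80-3 = 77
j=6,m=4: even sum, res = 77+24 = 101
j=6,m=5: odd sum, res = 101-5 = 96
j=6,m=6: even sum, res = 96+36 = 132
j=7,m=0: odd sum, res = 132-0 = 132
j=7,m=1: even sum, res = 132+7 = 139
j=7,m=2: odd sum, res = 139-2 = 137
j=7,m=3: even sum, res = 137+21 = 158
j=7,m=4: odd sum, res = 158-4 = 154
j=7,m=5: even sum, res = 154+35 = 189
j=7,m=6: odd sum, res = 189-6 = 183
j=7,m=7: even sum, res = 183+49 = 232

232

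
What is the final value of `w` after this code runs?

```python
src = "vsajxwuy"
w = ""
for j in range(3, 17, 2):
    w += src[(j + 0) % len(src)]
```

j=3: add src[3]='j' → 'j'
j=5: add src[5]='w' → 'jw'
j=7: add src[7]='y' → 'jwy'
j=9: add src[1]='s' → 'jwys'
j=11: add src[3]='j' → 'jwysj'
j=13: add src[5]='w' → 'jwysjw'
j=15: add src[7]='y' → 'jwysjwy'

'jwysjwy'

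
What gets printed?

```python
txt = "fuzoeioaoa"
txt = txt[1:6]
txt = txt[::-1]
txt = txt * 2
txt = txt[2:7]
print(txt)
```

slice [1:6] → 'uzoei'
reverse → 'ieozu'
repeat ×2 → 'ieozuieozu'
slice [2:7] → 'ozuie'

ozuie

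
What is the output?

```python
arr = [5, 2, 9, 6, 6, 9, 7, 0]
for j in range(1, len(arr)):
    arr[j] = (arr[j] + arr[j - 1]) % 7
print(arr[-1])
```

j=1: arr[1] = (2+5)%7 = 0 → [5, 0, 9, 6, 6, 9, 7, 0]
j=2: arr[2] = (9+0)%7 = 2 → [5, 0, 2, 6, 6, 9, 7, 0]
j=3: arr[3] = (6+2)%7 = 1 → [5, 0, 2, 1, 6, 9, 7, 0]
j=4: arr[4] = (6+1)%7 = 0 → [5, 0, 2, 1, 0, 9, 7, 0]
j=5: arr[5] = (9+0)%7 = 2 → [5, 0, 2, 1, 0, 2, 7, 0]
j=6: arr[6] = (7+2)%7 = 2 → [5, 0, 2, 1, 0, 2, 2, 0]
j=7: arr[7] = (0+2)%7 = 2 → [5, 0, 2, 1, 0, 2, 2, 2]

2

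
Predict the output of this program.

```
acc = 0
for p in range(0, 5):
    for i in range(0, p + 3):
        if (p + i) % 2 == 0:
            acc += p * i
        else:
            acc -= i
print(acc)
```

69

p=0,i=0: even sum, acc = 0+0 = 0
p=0,i=1: odd sum, acc = 0-1 = -1
p=0,i=2: even sum, acc = (-1)+0 = -1
p=1,i=0: odd sum, acc = (-1)-0 = -1
p=1,i=1: even sum, acc = (-1)+1 = 0
p=1,i=2: odd sum, acc = 0-2 = -2
p=1,i=3: even sum, acc = (-2)+3 = 1
p=2,i=0: even sum, acc = 1+0 = 1
p=2,i=1: odd sum, acc = 1-1 = 0
p=2,i=2: even sum, acc = 0+4 = 4
p=2,i=3: odd sum, acc = 4-3 = 1
p=2,i=4: even sum, acc = 1+8 = 9
p=3,i=0: odd sum, acc = 9-0 = 9
p=3,i=1: even sum, acc = 9+3 = 12
p=3,i=2: odd sum, acc = 12-2 = 10
p=3,i=3: even sum, acc = 10+9 = 19
p=3,i=4: odd sum, acc = 19-4 = 15
p=3,i=5: even sum, acc = 15+15 = 30
p=4,i=0: even sum, acc = 30+0 = 30
p=4,i=1: odd sum, acc = 30-1 = 29
p=4,i=2: even sum, acc = 29+8 = 37
p=4,i=3: odd sum, acc = 37-3 = 34
p=4,i=4: even sum, acc = 34+16 = 50
p=4,i=5: odd sum, acc = 50-5 = 45
p=4,i=6: even sum, acc = 45+24 = 69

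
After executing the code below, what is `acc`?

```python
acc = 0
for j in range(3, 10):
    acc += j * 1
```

j=3: acc = 0+3*1 = 3
j=4: acc = 3+4*1 = 7
j=5: acc = 7+5*1 = 12
j=6: acc = 12+6*1 = 18
j=7: acc = 18+7*1 = 25
j=8: acc = 25+8*1 = 33
j=9: acc = 33+9*1 = 42

42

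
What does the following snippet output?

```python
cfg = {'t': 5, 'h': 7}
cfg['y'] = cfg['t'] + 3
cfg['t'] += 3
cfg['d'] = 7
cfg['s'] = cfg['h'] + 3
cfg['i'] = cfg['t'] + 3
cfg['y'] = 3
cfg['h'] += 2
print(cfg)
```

cfg['y'] = cfg['t']+3 = 8 → {'t': 5, 'h': 7, 'y': 8}
cfg['t'] = 5+3 = 8 → {'t': 8, 'h': 7, 'y': 8}
cfg['d'] = 7 → {'t': 8, 'h': 7, 'y': 8, 'd': 7}
cfg['s'] = cfg['h']+3 = 10 → {'t': 8, 'h': 7, 'y': 8, 'd': 7, 's': 10}
cfg['i'] = cfg['t']+3 = 11 → {'t': 8, 'h': 7, 'y': 8, 'd': 7, 's': 10, 'i': 11}
cfg['y'] = 3 → {'t': 8, 'h': 7, 'y': 3, 'd': 7, 's': 10, 'i': 11}
cfg['h'] = 7+2 = 9 → {'t': 8, 'h': 9, 'y': 3, 'd': 7, 's': 10, 'i': 11}

{'t': 8, 'h': 9, 'y': 3, 'd': 7, 's': 10, 'i': 11}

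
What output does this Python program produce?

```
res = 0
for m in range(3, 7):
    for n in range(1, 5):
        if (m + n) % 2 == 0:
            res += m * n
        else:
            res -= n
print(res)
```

m=3,n=1: even sum, res = 0+3 = 3
m=3,n=2: odd sum, res = 3-2 = 1
m=3,n=3: even sum, res = 1+9 = 10
m=3,n=4: odd sum, res = 10-4 = 6
m=4,n=1: odd sum, res = 6-1 = 5
m=4,n=2: even sum, res = 5+8 = 13
m=4,n=3: odd sum, res = 13-3 = 10
m=4,n=4: even sum, res = 10+16 = 26
m=5,n=1: even sum, res = 26+5 = 31
m=5,n=2: odd sum, res = 31-2 = 29
m=5,n=3: even sum, res = 29+15 = 44
m=5,n=4: odd sum, res = 44-4 = 40
m=6,n=1: odd sum, res = 40-1 = 39
m=6,n=2: even sum, res = 39+12 = 51
m=6,n=3: odd sum, res = 51-3 = 48
m=6,n=4: even sum, res = 48+24 = 72

72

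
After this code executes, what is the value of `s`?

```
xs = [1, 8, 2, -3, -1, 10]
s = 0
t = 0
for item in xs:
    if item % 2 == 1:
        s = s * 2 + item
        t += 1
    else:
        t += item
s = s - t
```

-26

item=1: odd, s = 0*2+1 = 1; t=1
item=8: not odd; t=9
item=2: not odd; t=11
item=-3: odd, s = 1*2+(-3) = -1; t=12
item=-1: odd, s = (-1)*2+(-1) = -3; t=13
item=10: not odd; t=23
s-t = (-3)-23 = -26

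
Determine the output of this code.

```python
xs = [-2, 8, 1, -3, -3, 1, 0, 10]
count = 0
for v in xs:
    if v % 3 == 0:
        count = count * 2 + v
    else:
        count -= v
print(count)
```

v=-2: not %3==0, count = 0-(-2) = 2
v=8: not %3==0, count = 2-8 = -6
v=1: not %3==0, count = (-6)-1 = -7
v=-3: %3==0, count = (-7)*2+(-3) = -17
v=-3: %3==0, count = (-17)*2+(-3) = -37
v=1: not %3==0, count = (-37)-1 = -38
v=0: %3==0, count = (-38)*2+0 = -76
v=10: not %3==0, count = (-76)-10 = -86

-86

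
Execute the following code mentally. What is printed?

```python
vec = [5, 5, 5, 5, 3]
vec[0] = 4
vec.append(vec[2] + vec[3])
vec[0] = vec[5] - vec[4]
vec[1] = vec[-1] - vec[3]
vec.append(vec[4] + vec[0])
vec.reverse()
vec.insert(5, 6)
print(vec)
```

[10, 10, 3, 5, 5, 6, 5, 7]

vec[0] = 4 → [4, 5, 5, 5, 3]
append vec[2]+vec[3] = 5+5 = 10 → [4, 5, 5, 5, 3, 10]
vec[0] = vec[5]-vec[4] = 10-3 = 7 → [7, 5, 5, 5, 3, 10]
vec[1] = vec[-1]-vec[3] = 10-5 = 5 → [7, 5, 5, 5, 3, 10]
append vec[4]+vec[0] = 3+7 = 10 → [7, 5, 5, 5, 3, 10, 10]
reverse → [10, 10, 3, 5, 5, 5, 7]
insert 6 at 5 → [10, 10, 3, 5, 5, 6, 5, 7]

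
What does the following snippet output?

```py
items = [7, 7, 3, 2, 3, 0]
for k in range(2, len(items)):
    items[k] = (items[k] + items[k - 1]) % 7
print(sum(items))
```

24

k=2: items[2] = (3+7)%7 = 3 → [7, 7, 3, 2, 3, 0]
k=3: items[3] = (2+3)%7 = 5 → [7, 7, 3, 5, 3, 0]
k=4: items[4] = (3+5)%7 = 1 → [7, 7, 3, 5, 1, 0]
k=5: items[5] = (0+1)%7 = 1 → [7, 7, 3, 5, 1, 1]
sum = 24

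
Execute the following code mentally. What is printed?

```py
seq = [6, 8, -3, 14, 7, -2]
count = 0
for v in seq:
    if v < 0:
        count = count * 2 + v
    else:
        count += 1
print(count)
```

v=6: not <0, count = 0+1 = 1
v=8: not <0, count = 1+1 = 2
v=-3: <0, count = 2*2+(-3) = 1
v=14: not <0, count = 1+1 = 2
v=7: not <0, count = 2+1 = 3
v=-2: <0, count = 3*2+(-2) = 4

4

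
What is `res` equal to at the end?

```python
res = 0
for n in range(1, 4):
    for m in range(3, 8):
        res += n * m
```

n=1,m=3: res = 0+3 = 3
n=1,m=4: res = 3+4 = 7
n=1,m=5: res = 7+5 = 12
n=1,m=6: res = 12+6 = 18
n=1,m=7: res = 18+7 = 25
n=2,m=3: res = 25+6 = 31
n=2,m=4: res = 31+8 = 39
n=2,m=5: res = 39+10 = 49
n=2,m=6: res = 49+12 = 61
n=2,m=7: res = 61+14 = 75
n=3,m=3: res = 75+9 = 84
n=3,m=4: res = 84+12 = 96
n=3,m=5: res = 96+15 = 111
n=3,m=6: res = 111+18 = 129
n=3,m=7: res = 129+21 = 150

150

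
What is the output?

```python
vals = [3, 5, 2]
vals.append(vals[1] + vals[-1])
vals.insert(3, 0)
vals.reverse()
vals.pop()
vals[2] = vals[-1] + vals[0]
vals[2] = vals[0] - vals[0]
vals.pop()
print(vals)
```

[7, 0, 0]

append vals[1]+vals[-1] = 5+2 = 7 → [3, 5, 2, 7]
insert 0 at 3 → [3, 5, 2, 0, 7]
reverse → [7, 0, 2, 5, 3]
pop() removes 3 → [7, 0, 2, 5]
vals[2] = vals[-1]+vals[0] = 5+7 = 12 → [7, 0, 12, 5]
vals[2] = vals[0]-vals[0] = 7-7 = 0 → [7, 0, 0, 5]
pop() removes 5 → [7, 0, 0]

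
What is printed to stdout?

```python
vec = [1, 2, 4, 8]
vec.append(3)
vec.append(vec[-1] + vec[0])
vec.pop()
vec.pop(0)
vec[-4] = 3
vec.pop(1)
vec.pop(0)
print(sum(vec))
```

append 3 → [1, 2, 4, 8, 3]
append vec[-1]+vec[0] = 3+1 = 4 → [1, 2, 4, 8, 3, 4]
pop() removes 4 → [1, 2, 4, 8, 3]
pop(0) removes 1 → [2, 4, 8, 3]
vec[-4] = 3 → [3, 4, 8, 3]
pop(1) removes 4 → [3, 8, 3]
pop(0) removes 3 → [8, 3]
sum = 11

11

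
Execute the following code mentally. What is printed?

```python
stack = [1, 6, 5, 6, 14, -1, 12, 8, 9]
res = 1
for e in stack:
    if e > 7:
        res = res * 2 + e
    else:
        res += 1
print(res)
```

273

e=1: not >7, res = 1+1 = 2
e=6: not >7, res = 2+1 = 3
e=5: not >7, res = 3+1 = 4
e=6: not >7, res = 4+1 = 5
e=14: >7, res = 5*2+14 = 24
e=-1: not >7, res = 24+1 = 25
e=12: >7, res = 25*2+12 = 62
e=8: >7, res = 62*2+8 = 132
e=9: >7, res = 132*2+9 = 273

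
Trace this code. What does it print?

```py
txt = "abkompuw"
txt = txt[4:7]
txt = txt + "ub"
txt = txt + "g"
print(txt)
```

mpuubg

slice [4:7] → 'mpu'
+ 'ub' → 'mpuub'
+ 'g' → 'mpuubg'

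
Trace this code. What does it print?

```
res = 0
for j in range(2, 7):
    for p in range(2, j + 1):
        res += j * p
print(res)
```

245

j=2,p=2: res = 0+4 = 4
j=3,p=2: res = 4+6 = 10
j=3,p=3: res = 10+9 = 19
j=4,p=2: res = 19+8 = 27
j=4,p=3: res = 27+12 = 39
j=4,p=4: res = 39+16 = 55
j=5,p=2: res = 55+10 = 65
j=5,p=3: res = 65+15 = 80
j=5,p=4: res = 80+20 = 100
j=5,p=5: res = 100+25 = 125
j=6,p=2: res = 125+12 = 137
j=6,p=3: res = 137+18 = 155
j=6,p=4: res = 155+24 = 179
j=6,p=5: res = 179+30 = 209
j=6,p=6: res = 209+36 = 245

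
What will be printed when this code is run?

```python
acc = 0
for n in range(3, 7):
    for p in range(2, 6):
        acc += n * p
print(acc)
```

n=3,p=2: acc = 0+6 = 6
n=3,p=3: acc = 6+9 = 15
n=3,p=4: acc = 15+12 = 27
n=3,p=5: acc = 27+15 = 42
n=4,p=2: acc = 42+8 = 50
n=4,p=3: acc = 50+12 = 62
n=4,p=4: acc = 62+16 = 78
n=4,p=5: acc = 78+20 = 98
n=5,p=2: acc = 98+10 = 108
n=5,p=3: acc = 108+15 = 123
n=5,p=4: acc = 123+20 = 143
n=5,p=5: acc = 143+25 = 168
n=6,p=2: acc = 168+12 = 180
n=6,p=3: acc = 180+18 = 198
n=6,p=4: acc = 198+24 = 222
n=6,p=5: acc = 222+30 = 252

252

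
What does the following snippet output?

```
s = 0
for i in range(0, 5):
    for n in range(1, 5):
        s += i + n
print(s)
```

90

i=0,n=1: s = 0+1 = 1
i=0,n=2: s = 1+2 = 3
i=0,n=3: s = 3+3 = 6
i=0,n=4: s = 6+4 = 10
i=1,n=1: s = 10+2 = 12
i=1,n=2: s = 12+3 = 15
i=1,n=3: s = 15+4 = 19
i=1,n=4: s = 19+5 = 24
i=2,n=1: s = 24+3 = 27
i=2,n=2: s = 27+4 = 31
i=2,n=3: s = 31+5 = 36
i=2,n=4: s = 36+6 = 42
i=3,n=1: s = 42+4 = 46
i=3,n=2: s = 46+5 = 51
i=3,n=3: s = 51+6 = 57
i=3,n=4: s = 57+7 = 64
i=4,n=1: s = 64+5 = 69
i=4,n=2: s = 69+6 = 75
i=4,n=3: s = 75+7 = 82
i=4,n=4: s = 82+8 = 90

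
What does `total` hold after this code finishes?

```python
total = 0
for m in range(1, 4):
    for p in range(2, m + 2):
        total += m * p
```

m=1,p=2: total = 0+2 = 2
m=2,p=2: total = 2+4 = 6
m=2,p=3: total = 6+6 = 12
m=3,p=2: total = 12+6 = 18
m=3,p=3: total = 18+9 = 27
m=3,p=4: total = 27+12 = 39

39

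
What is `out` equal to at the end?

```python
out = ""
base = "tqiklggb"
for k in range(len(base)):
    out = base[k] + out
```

'bgglkiqt'

k=0: prepend 't' → 't'
k=1: prepend 'q' → 'qt'
k=2: prepend 'i' → 'iqt'
k=3: prepend 'k' → 'kiqt'
k=4: prepend 'l' → 'lkiqt'
k=5: prepend 'g' → 'glkiqt'
k=6: prepend 'g' → 'gglkiqt'
k=7: prepend 'b' → 'bgglkiqt'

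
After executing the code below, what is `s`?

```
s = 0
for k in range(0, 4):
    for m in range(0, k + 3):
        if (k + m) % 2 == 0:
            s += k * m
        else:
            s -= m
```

k=0,m=0: even sum, s = 0+0 = 0
k=0,m=1: odd sum, s = 0-1 = -1
k=0,m=2: even sum, s = (-1)+0 = -1
k=1,m=0: odd sum, s = (-1)-0 = -1
k=1,m=1: even sum, s = (-1)+1 = 0
k=1,m=2: odd sum, s = 0-2 = -2
k=1,m=3: even sum, s = (-2)+3 = 1
k=2,m=0: even sum, s = 1+0 = 1
k=2,m=1: odd sum, s = 1-1 = 0
k=2,m=2: even sum, s = 0+4 = 4
k=2,m=3: odd sum, s = 4-3 = 1
k=2,m=4: even sum, s = 1+8 = 9
k=3,m=0: odd sum, s = 9-0 = 9
k=3,m=1: even sum, s = 9+3 = 12
k=3,m=2: odd sum, s = 12-2 = 10
k=3,m=3: even sum, s = 10+9 = 19
k=3,m=4: odd sum, s = 19-4 = 15
k=3,m=5: even sum, s = 15+15 = 30

30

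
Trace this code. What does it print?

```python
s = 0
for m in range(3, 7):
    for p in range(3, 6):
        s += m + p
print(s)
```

102

m=3,p=3: s = 0+6 = 6
m=3,p=4: s = 6+7 = 13
m=3,p=5: s = 13+8 = 21
m=4,p=3: s = 21+7 = 28
m=4,p=4: s = 28+8 = 36
m=4,p=5: s = 36+9 = 45
m=5,p=3: s = 45+8 = 53
m=5,p=4: s = 53+9 = 62
m=5,p=5: s = 62+10 = 72
m=6,p=3: s = 72+9 = 81
m=6,p=4: s = 81+10 = 91
m=6,p=5: s = 91+11 = 102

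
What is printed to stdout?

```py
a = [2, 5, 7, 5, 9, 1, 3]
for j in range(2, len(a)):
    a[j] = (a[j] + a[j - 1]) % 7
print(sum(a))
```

j=2: a[2] = (7+5)%7 = 5 → [2, 5, 5, 5, 9, 1, 3]
j=3: a[3] = (5+5)%7 = 3 → [2, 5, 5, 3, 9, 1, 3]
j=4: a[4] = (9+3)%7 = 5 → [2, 5, 5, 3, 5, 1, 3]
j=5: a[5] = (1+5)%7 = 6 → [2, 5, 5, 3, 5, 6, 3]
j=6: a[6] = (3+6)%7 = 2 → [2, 5, 5, 3, 5, 6, 2]
sum = 28

28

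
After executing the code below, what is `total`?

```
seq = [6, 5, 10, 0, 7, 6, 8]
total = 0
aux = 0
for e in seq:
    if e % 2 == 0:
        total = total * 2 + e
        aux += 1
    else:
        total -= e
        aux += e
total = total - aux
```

e=6: even, total = 0*2+6 = 6; aux=1
e=5: not even, total = 6-5 = 1; aux=6
e=10: even, total = 1*2+10 = 12; aux=7
e=0: even, total = 12*2+0 = 24; aux=8
e=7: not even, total = 24-7 = 17; aux=15
e=6: even, total = 17*2+6 = 40; aux=16
e=8: even, total = 40*2+8 = 88; aux=17
total-aux = 88-17 = 71

71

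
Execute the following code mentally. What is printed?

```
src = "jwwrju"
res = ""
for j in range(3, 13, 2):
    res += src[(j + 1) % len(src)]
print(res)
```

j=3: add src[4]='j' → 'j'
j=5: add src[0]='j' → 'jj'
j=7: add src[2]='w' → 'jjw'
j=9: add src[4]='j' → 'jjwj'
j=11: add src[0]='j' → 'jjwjj'

jjwjj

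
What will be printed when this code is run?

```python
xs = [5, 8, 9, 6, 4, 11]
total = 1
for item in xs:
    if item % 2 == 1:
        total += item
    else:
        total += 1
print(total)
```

item=5: odd, total = 1+5 = 6
item=8: not odd, total = 6+1 = 7
item=9: odd, total = 7+9 = 16
item=6: not odd, total = 16+1 = 17
item=4: not odd, total = 17+1 = 18
item=11: odd, total = 18+11 = 29

29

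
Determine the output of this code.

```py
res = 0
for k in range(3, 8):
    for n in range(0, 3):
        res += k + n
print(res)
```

k=3,n=0: res = 0+3 = 3
k=3,n=1: res = 3+4 = 7
k=3,n=2: res = 7+5 = 12
k=4,n=0: res = 12+4 = 16
k=4,n=1: res = 16+5 = 21
k=4,n=2: res = 21+6 = 27
k=5,n=0: res = 27+5 = 32
k=5,n=1: res = 32+6 = 38
k=5,n=2: res = 38+7 = 45
k=6,n=0: res = 45+6 = 51
k=6,n=1: res = 51+7 = 58
k=6,n=2: res = 58+8 = 66
k=7,n=0: res = 66+7 = 73
k=7,n=1: res = 73+8 = 81
k=7,n=2: res = 81+9 = 90

90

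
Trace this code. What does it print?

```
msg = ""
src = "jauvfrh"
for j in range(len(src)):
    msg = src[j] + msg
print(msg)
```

j=0: prepend 'j' → 'j'
j=1: prepend 'a' → 'aj'
j=2: prepend 'u' → 'uaj'
j=3: prepend 'v' → 'vuaj'
j=4: prepend 'f' → 'fvuaj'
j=5: prepend 'r' → 'rfvuaj'
j=6: prepend 'h' → 'hrfvuaj'

hrfvuaj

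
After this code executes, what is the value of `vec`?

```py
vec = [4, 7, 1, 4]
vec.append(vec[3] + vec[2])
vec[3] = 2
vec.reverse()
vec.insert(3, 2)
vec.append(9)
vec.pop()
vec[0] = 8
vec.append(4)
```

[8, 2, 1, 2, 7, 4, 4]

append vec[3]+vec[2] = 4+1 = 5 → [4, 7, 1, 4, 5]
vec[3] = 2 → [4, 7, 1, 2, 5]
reverse → [5, 2, 1, 7, 4]
insert 2 at 3 → [5, 2, 1, 2, 7, 4]
append 9 → [5, 2, 1, 2, 7, 4, 9]
pop() removes 9 → [5, 2, 1, 2, 7, 4]
vec[0] = 8 → [8, 2, 1, 2, 7, 4]
append 4 → [8, 2, 1, 2, 7, 4, 4]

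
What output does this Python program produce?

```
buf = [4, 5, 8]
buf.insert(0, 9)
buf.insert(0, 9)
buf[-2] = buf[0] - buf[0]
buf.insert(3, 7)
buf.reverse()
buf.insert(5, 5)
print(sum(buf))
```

insert 9 at 0 → [9, 4, 5, 8]
insert 9 at 0 → [9, 9, 4, 5, 8]
buf[-2] = buf[0]-buf[0] = 9-9 = 0 → [9, 9, 4, 0, 8]
insert 7 at 3 → [9, 9, 4, 7, 0, 8]
reverse → [8, 0, 7, 4, 9, 9]
insert 5 at 5 → [8, 0, 7, 4, 9, 5, 9]
sum = 42

42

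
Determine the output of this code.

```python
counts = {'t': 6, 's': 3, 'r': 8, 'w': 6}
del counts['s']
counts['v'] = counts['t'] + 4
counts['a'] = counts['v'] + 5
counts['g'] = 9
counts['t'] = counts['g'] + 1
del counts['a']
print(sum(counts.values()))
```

del 's' → {'t': 6, 'r': 8, 'w': 6}
counts['v'] = counts['t']+4 = 10 → {'t': 6, 'r': 8, 'w': 6, 'v': 10}
counts['a'] = counts['v']+5 = 15 → {'t': 6, 'r': 8, 'w': 6, 'v': 10, 'a': 15}
counts['g'] = 9 → {'t': 6, 'r': 8, 'w': 6, 'v': 10, 'a': 15, 'g': 9}
counts['t'] = counts['g']+1 = 10 → {'t': 10, 'r': 8, 'w': 6, 'v': 10, 'a': 15, 'g': 9}
del 'a' → {'t': 10, 'r': 8, 'w': 6, 'v': 10, 'g': 9}
sum of values = 43

43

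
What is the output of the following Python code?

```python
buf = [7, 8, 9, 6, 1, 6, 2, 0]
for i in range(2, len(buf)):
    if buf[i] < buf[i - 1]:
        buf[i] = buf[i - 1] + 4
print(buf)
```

i=2: 9>=8, unchanged → [7, 8, 9, 6, 1, 6, 2, 0]
i=3: 6<9, buf[3] = 9+4 = 13 → [7, 8, 9, 13, 1, 6, 2, 0]
i=4: 1<13, buf[4] = 13+4 = 17 → [7, 8, 9, 13, 17, 6, 2, 0]
i=5: 6<17, buf[5] = 17+4 = 21 → [7, 8, 9, 13, 17, 21, 2, 0]
i=6: 2<21, buf[6] = 21+4 = 25 → [7, 8, 9, 13, 17, 21, 25, 0]
i=7: 0<25, buf[7] = 25+4 = 29 → [7, 8, 9, 13, 17, 21, 25, 29]

[7, 8, 9, 13, 17, 21, 25, 29]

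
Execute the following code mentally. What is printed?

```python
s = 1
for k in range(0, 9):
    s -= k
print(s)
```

k=0: s = 1-0 = 1
k=1: s = 1-1 = 0
k=2: s = 0-2 = -2
k=3: s = (-2)-3 = -5
k=4: s = (-5)-4 = -9
k=5: s = (-9)-5 = -14
k=6: s = (-14)-6 = -20
k=7: s = (-20)-7 = -27
k=8: s = (-27)-8 = -35

-35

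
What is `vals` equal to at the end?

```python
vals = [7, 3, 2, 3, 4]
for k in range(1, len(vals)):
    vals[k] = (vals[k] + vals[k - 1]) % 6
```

k=1: vals[1] = (3+7)%6 = 4 → [7, 4, 2, 3, 4]
k=2: vals[2] = (2+4)%6 = 0 → [7, 4, 0, 3, 4]
k=3: vals[3] = (3+0)%6 = 3 → [7, 4, 0, 3, 4]
k=4: vals[4] = (4+3)%6 = 1 → [7, 4, 0, 3, 1]

[7, 4, 0, 3, 1]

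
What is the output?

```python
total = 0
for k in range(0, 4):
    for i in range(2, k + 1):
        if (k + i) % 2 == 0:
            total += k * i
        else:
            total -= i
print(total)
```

k=2,i=2: even sum, total = 0+4 = 4
k=3,i=2: odd sum, total = 4-2 = 2
k=3,i=3: even sum, total = 2+9 = 11

11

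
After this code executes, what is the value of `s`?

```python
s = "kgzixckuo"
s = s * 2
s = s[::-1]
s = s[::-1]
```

repeat ×2 → 'kgzixckuokgzixckuo'
reverse → 'oukcxizgkoukcxizgk'
reverse → 'kgzixckuokgzixckuo'

'kgzixckuokgzixckuo'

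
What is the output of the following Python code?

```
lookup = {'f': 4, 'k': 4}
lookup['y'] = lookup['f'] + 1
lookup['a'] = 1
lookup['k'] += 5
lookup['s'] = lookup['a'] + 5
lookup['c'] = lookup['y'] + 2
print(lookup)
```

{'f': 4, 'k': 9, 'y': 5, 'a': 1, 's': 6, 'c': 7}

lookup['y'] = lookup['f']+1 = 5 → {'f': 4, 'k': 4, 'y': 5}
lookup['a'] = 1 → {'f': 4, 'k': 4, 'y': 5, 'a': 1}
lookup['k'] = 4+5 = 9 → {'f': 4, 'k': 9, 'y': 5, 'a': 1}
lookup['s'] = lookup['a']+5 = 6 → {'f': 4, 'k': 9, 'y': 5, 'a': 1, 's': 6}
lookup['c'] = lookup['y']+2 = 7 → {'f': 4, 'k': 9, 'y': 5, 'a': 1, 's': 6, 'c': 7}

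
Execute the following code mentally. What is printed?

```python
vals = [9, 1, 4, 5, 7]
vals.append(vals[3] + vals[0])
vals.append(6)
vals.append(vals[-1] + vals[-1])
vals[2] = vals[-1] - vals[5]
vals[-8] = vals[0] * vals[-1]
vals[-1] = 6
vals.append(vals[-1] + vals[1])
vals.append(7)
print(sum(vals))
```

159

append vals[3]+vals[0] = 5+9 = 14 → [9, 1, 4, 5, 7, 14]
append 6 → [9, 1, 4, 5, 7, 14, 6]
append vals[-1]+vals[-1] = 6+6 = 12 → [9, 1, 4, 5, 7, 14, 6, 12]
vals[2] = vals[-1]-vals[5] = 12-14 = -2 → [9, 1, -2, 5, 7, 14, 6, 12]
vals[-8] = vals[0]*vals[-1] = 9*12 = 108 → [108, 1, -2, 5, 7, 14, 6, 12]
vals[-1] = 6 → [108, 1, -2, 5, 7, 14, 6, 6]
append vals[-1]+vals[1] = 6+1 = 7 → [108, 1, -2, 5, 7, 14, 6, 6, 7]
append 7 → [108, 1, -2, 5, 7, 14, 6, 6, 7, 7]
sum = 159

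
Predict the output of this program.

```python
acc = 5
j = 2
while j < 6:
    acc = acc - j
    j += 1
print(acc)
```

-9

j=2: acc = 5-2 = 3
j=3: acc = 3-3 = 0
j=4: acc = 0-4 = -4
j=5: acc = (-4)-5 = -9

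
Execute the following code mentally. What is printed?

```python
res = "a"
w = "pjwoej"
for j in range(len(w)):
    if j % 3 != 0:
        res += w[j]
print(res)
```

ajwej

j=0: skip
j=1: add 'j' → 'aj'
j=2: add 'w' → 'ajw'
j=3: skip
j=4: add 'e' → 'ajwe'
j=5: add 'j' → 'ajwej'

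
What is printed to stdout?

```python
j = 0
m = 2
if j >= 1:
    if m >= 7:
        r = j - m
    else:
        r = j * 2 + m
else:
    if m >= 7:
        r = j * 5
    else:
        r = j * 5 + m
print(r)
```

j=0, m=2
j >= 1 is False; m >= 7 is False
→ r = j * 5 + m = 2

2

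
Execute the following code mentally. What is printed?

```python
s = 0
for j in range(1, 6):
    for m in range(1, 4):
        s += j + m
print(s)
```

75

j=1,m=1: s = 0+2 = 2
j=1,m=2: s = 2+3 = 5
j=1,m=3: s = 5+4 = 9
j=2,m=1: s = 9+3 = 12
j=2,m=2: s = 12+4 = 16
j=2,m=3: s = 16+5 = 21
j=3,m=1: s = 21+4 = 25
j=3,m=2: s = 25+5 = 30
j=3,m=3: s = 30+6 = 36
j=4,m=1: s = 36+5 = 41
j=4,m=2: s = 41+6 = 47
j=4,m=3: s = 47+7 = 54
j=5,m=1: s = 54+6 = 60
j=5,m=2: s = 60+7 = 67
j=5,m=3: s = 67+8 = 75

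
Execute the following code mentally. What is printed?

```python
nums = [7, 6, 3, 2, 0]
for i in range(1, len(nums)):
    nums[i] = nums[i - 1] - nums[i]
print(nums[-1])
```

-4

i=1: nums[1] = 7-6 = 1 → [7, 1, 3, 2, 0]
i=2: nums[2] = 1-3 = -2 → [7, 1, -2, 2, 0]
i=3: nums[3] = (-2)-2 = -4 → [7, 1, -2, -4, 0]
i=4: nums[4] = (-4)-0 = -4 → [7, 1, -2, -4, -4]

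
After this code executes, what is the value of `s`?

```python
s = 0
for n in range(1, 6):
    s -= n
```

n=1: s = 0-1 = -1
n=2: s = (-1)-2 = -3
n=3: s = (-3)-3 = -6
n=4: s = (-6)-4 = -10
n=5: s = (-10)-5 = -15

-15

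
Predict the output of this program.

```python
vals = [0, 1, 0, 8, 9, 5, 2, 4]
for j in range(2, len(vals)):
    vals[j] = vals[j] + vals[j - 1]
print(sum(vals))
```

106

j=2: vals[2] = 0+1 = 1 → [0, 1, 1, 8, 9, 5, 2, 4]
j=3: vals[3] = 8+1 = 9 → [0, 1, 1, 9, 9, 5, 2, 4]
j=4: vals[4] = 9+9 = 18 → [0, 1, 1, 9, 18, 5, 2, 4]
j=5: vals[5] = 5+18 = 23 → [0, 1, 1, 9, 18, 23, 2, 4]
j=6: vals[6] = 2+23 = 25 → [0, 1, 1, 9, 18, 23, 25, 4]
j=7: vals[7] = 4+25 = 29 → [0, 1, 1, 9, 18, 23, 25, 29]
sum = 106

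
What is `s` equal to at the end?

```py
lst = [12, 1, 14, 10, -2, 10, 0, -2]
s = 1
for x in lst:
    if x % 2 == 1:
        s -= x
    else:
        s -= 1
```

x=12: not odd, s = 1-1 = 0
x=1: odd, s = 0-1 = -1
x=14: not odd, s = (-1)-1 = -2
x=10: not odd, s = (-2)-1 = -3
x=-2: not odd, s = (-3)-1 = -4
x=10: not odd, s = (-4)-1 = -5
x=0: not odd, s = (-5)-1 = -6
x=-2: not odd, s = (-6)-1 = -7

-7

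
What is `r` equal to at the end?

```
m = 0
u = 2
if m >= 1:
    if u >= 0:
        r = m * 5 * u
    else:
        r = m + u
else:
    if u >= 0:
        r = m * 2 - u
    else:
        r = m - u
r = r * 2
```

-4

m=0, u=2
m >= 1 is False; u >= 0 is True
→ r = m * 2 - u = -2
r = (-2)*2 = -4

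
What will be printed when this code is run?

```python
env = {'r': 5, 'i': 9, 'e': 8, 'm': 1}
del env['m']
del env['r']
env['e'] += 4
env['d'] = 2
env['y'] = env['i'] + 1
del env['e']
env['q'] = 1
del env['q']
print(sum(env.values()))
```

del 'm' → {'r': 5, 'i': 9, 'e': 8}
del 'r' → {'i': 9, 'e': 8}
env['e'] = 8+4 = 12 → {'i': 9, 'e': 12}
env['d'] = 2 → {'i': 9, 'e': 12, 'd': 2}
env['y'] = env['i']+1 = 10 → {'i': 9, 'e': 12, 'd': 2, 'y': 10}
del 'e' → {'i': 9, 'd': 2, 'y': 10}
env['q'] = 1 → {'i': 9, 'd': 2, 'y': 10, 'q': 1}
del 'q' → {'i': 9, 'd': 2, 'y': 10}
sum of values = 21

21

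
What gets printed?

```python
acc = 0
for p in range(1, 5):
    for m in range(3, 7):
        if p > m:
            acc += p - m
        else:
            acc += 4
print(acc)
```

61

p=1,m=3: not 1>3, acc = 0+4 = 4
p=1,m=4: not 1>4, acc = 4+4 = 8
p=1,m=5: not 1>5, acc = 8+4 = 12
p=1,m=6: not 1>6, acc = 12+4 = 16
p=2,m=3: not 2>3, acc = 16+4 = 20
p=2,m=4: not 2>4, acc = 20+4 = 24
p=2,m=5: not 2>5, acc = 24+4 = 28
p=2,m=6: not 2>6, acc = 28+4 = 32
p=3,m=3: not 3>3, acc = 32+4 = 36
p=3,m=4: not 3>4, acc = 36+4 = 40
p=3,m=5: not 3>5, acc = 40+4 = 44
p=3,m=6: not 3>6, acc = 44+4 = 48
p=4,m=3: 4>3, acc = 48+1 = 49
p=4,m=4: not 4>4, acc = 49+4 = 53
p=4,m=5: not 4>5, acc = 53+4 = 57
p=4,m=6: not 4>6, acc = 57+4 = 61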